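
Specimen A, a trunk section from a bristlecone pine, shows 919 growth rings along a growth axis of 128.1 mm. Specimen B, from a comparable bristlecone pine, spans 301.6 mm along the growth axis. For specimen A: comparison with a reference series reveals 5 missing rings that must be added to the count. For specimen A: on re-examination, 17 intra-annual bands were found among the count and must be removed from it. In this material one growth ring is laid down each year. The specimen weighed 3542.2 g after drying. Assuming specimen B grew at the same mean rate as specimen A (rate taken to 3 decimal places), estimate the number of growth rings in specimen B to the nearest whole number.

Specimen A: adjusted count: 919 − 17 + 5 = 907 growth rings.
A: Mean rate = 128.1 mm / 907 years ≈ 0.141 mm/year.
B spans 301.6 / 0.141 = 2139.01 years ≈ 2139 growth rings.

2139 growth rings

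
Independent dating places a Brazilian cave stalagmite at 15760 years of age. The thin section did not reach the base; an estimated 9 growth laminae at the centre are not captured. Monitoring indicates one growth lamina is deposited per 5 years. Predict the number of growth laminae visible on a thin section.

Expected growth laminae: 15760 / 5 = 3152.
Less the 9 uncaptured growth laminae: 3152 − 9 = 3143.

3143 growth laminae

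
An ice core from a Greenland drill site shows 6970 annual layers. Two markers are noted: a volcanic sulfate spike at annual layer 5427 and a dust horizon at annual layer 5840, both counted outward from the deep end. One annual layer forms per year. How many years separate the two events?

413 years

The two markers are separated by 5840 − 5427 = 413 annual layers.
That is 413 years at one annual layer per year.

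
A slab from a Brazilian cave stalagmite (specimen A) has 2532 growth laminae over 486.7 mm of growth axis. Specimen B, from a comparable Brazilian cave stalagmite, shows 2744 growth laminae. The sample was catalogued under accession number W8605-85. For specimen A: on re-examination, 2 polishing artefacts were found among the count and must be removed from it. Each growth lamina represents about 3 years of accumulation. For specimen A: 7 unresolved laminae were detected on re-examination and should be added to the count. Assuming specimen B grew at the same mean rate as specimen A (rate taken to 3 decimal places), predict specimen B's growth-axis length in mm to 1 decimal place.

Specimen A: true growth lamina count = 2532 − 2 + 7 = 2537.
Specimen A: 2537 growth laminae at 3 years each span 2537 × 3 = 7611 years.
A: Mean rate = 486.7 mm / 7611 years ≈ 0.064 mm/year.
Specimen B: multiplying by 3 years per growth lamina: 2744 × 3 = 8232 years. B's length ≈ 0.064 × 8232 = 526.8 mm.

526.8 mm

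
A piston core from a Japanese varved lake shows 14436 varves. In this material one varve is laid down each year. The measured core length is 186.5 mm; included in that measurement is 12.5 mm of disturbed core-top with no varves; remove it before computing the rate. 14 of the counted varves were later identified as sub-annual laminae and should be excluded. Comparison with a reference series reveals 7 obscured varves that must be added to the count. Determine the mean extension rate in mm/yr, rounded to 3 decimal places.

0.012 mm/yr

Adjusted count: 14436 − 14 + 7 = 14429 varves.
Removing the 12.5 mm offcut leaves 186.5 − 12.5 = 174.0 mm.
Extension rate ≈ 174.0 / 14429 = 0.012 mm/yr.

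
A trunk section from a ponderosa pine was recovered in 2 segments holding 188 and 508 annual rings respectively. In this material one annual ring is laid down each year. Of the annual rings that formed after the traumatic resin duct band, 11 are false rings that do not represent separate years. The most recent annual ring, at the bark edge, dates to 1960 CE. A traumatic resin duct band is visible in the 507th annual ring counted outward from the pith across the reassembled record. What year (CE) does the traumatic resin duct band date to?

1782 CE

Total annual rings = 188 + 508 = 696.
Between annual ring 507 and the bark edge there are 696 − 507 = 189 annual rings.
Excluding 11 false annual rings: 189 − 11 = 178.
Counting back 178 years from 1960 CE places the traumatic resin duct band in 1960 − 178 = 1782 CE.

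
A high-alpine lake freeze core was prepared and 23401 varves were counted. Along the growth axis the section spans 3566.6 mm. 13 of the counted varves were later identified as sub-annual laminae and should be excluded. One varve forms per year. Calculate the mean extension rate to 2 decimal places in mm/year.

True varve count = 23401 − 13 = 23388.
3566.6 mm over 23388 years gives 3566.6 / 23388 ≈ 0.15 mm/year.

0.15 mm/year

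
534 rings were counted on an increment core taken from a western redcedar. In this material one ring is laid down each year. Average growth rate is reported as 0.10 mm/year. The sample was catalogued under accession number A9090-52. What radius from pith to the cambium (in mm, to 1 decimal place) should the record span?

The record spans 534 years at 0.10 mm per year.
534 years at 0.10 mm/year gives 0.10 × 534 = 53.4 mm.

53.4 mm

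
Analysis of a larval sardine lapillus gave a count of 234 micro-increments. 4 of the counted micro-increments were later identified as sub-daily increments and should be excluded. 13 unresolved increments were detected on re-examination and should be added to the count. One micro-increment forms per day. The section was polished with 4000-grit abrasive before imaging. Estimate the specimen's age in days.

243 d

Correcting the raw count gives 234 − 4 + 13 = 243 true micro-increments.
At one micro-increment per day, that is 243 days.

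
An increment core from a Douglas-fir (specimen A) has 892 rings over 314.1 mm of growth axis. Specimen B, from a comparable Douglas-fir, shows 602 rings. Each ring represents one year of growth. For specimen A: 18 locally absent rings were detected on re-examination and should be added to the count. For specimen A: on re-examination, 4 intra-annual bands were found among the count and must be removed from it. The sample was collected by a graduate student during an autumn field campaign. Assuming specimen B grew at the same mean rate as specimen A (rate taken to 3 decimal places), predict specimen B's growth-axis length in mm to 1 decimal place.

Specimen A: true ring count = 892 − 4 + 18 = 906.
A: Mean rate = 314.1 mm / 906 years ≈ 0.347 mm/year.
For B, 0.347 mm/year × 602 years = 208.9 mm.

208.9 mm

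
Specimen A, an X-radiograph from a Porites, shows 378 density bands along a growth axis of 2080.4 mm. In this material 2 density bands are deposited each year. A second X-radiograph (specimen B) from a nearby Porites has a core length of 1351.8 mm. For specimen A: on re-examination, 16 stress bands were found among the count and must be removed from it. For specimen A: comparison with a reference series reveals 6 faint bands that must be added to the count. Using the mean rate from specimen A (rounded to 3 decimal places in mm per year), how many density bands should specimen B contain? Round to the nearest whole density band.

Specimen A: true density band count = 378 − 16 + 6 = 368.
Specimen A: with 2 density bands per year, 368 / 2 = 184 years.
A: 2080.4 mm over 184 years gives 2080.4 / 184 ≈ 11.307 mm/yr.
B spans 1351.8 / 11.307 = 119.55 years; at 2 density bands per year that is 119.55 × 2 ≈ 239 density bands.

239 density bands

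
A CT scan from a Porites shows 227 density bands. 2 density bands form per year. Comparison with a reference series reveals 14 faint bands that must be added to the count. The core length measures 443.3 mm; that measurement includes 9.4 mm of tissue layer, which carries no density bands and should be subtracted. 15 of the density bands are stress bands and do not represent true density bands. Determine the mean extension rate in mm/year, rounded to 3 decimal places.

3.840 mm/year

Adjusted count: 227 − 15 + 14 = 226 density bands.
With 2 density bands per year, 226 / 2 = 113 years.
Removing the 9.4 mm offcut leaves 443.3 − 9.4 = 433.9 mm.
Mean rate = 433.9 mm / 113 years ≈ 3.840 mm/year.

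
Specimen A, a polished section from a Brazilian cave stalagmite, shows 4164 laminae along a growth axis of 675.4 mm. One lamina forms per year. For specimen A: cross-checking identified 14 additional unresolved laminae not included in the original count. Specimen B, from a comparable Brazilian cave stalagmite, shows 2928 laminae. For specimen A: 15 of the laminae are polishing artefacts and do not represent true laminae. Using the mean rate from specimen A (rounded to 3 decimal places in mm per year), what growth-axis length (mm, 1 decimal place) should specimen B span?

474.3 mm

Specimen A: true lamina count = 4164 − 15 + 14 = 4163.
A: Mean rate = 675.4 mm / 4163 years ≈ 0.162 mm per year.
For B, 0.162 mm/year × 2928 years = 474.3 mm.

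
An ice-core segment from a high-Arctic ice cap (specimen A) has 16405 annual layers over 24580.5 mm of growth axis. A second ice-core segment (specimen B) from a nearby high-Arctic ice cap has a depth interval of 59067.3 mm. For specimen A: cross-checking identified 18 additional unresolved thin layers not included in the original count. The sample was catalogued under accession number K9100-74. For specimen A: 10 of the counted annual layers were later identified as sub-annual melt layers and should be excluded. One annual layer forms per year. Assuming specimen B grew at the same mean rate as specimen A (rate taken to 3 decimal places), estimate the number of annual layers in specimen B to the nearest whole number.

Specimen A: adjusted count: 16405 − 10 + 18 = 16413 annual layers.
A: 24580.5 mm over 16413 years gives 24580.5 / 16413 ≈ 1.498 mm per year.
Specimen B: 59067.3 mm / 1.498 mm per year = 39430.77 years ≈ 39431 annual layers.

39431 annual layers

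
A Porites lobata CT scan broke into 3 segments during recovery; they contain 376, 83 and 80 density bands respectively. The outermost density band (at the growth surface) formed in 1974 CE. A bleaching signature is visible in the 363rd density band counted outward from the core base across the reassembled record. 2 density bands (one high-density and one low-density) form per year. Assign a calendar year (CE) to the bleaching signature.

Total density bands = 376 + 83 + 80 = 539.
539 − 363 = 176 density bands lie beyond the bleaching signature toward the growth surface.
176 density bands at 2 per year is 176 / 2 = 88 years.
The density band at the growth surface is 1974 CE, so the bleaching signature dates to 1974 − 88 = 1886 CE.

1886 CE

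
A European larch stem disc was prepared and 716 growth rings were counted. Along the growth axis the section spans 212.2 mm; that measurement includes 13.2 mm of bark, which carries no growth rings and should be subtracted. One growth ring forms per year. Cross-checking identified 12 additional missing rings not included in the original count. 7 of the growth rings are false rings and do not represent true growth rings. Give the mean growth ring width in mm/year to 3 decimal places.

0.276 mm/year

True growth ring count = 716 − 7 + 12 = 721.
Removing the 13.2 mm offcut leaves 212.2 − 13.2 = 199.0 mm.
Mean rate = 199.0 mm / 721 years ≈ 0.276 mm/year.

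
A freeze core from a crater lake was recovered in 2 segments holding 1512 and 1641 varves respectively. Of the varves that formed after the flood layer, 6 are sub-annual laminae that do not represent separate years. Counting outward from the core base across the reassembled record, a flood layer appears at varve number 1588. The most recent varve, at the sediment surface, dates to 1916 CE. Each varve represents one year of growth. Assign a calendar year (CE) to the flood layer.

357 CE

Total varves = 1512 + 1641 = 3153.
3153 − 1588 = 1565 varves lie beyond the flood layer toward the sediment surface.
1565 − 6 false = 1559 true varves after the flood layer.
Counting back 1559 years from 1916 CE places the flood layer in 1916 − 1559 = 357 CE.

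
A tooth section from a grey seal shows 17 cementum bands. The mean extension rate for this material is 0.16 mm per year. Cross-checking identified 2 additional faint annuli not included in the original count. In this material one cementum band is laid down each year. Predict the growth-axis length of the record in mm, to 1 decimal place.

Correcting the raw count gives 17 + 2 = 19 true cementum bands.
Predicted length = 0.16 mm/year × 19 years = 3.0 mm.

3.0 mm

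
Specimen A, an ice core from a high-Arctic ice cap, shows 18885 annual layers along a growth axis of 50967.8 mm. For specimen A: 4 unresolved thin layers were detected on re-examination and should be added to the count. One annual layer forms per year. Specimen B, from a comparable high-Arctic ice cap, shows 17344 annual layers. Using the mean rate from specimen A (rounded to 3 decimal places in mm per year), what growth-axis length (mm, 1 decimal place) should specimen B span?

46794.1 mm

Specimen A: true annual layer count = 18885 + 4 = 18889.
A: Mean rate = 50967.8 mm / 18889 years ≈ 2.698 mm per year.
Length of B = 2.698 × 17344 = 46794.1 mm.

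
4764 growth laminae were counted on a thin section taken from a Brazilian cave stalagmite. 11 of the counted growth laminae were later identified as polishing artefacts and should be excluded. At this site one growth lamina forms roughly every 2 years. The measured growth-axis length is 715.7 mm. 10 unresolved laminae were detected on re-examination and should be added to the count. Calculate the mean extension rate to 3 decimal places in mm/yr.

0.075 mm/yr

Correcting the raw count gives 4764 − 11 + 10 = 4763 true growth laminae.
At 2 years per growth lamina, 4763 × 2 = 9526 years.
Mean rate = 715.7 mm / 9526 years ≈ 0.075 mm/yr.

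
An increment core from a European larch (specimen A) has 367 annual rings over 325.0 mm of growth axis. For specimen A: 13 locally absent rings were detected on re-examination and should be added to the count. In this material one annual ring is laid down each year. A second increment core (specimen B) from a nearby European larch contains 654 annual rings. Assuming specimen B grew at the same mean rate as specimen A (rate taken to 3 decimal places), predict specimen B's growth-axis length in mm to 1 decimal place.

Specimen A: correcting the raw count gives 367 + 13 = 380 true annual rings.
A: 325.0 mm over 380 years gives 325.0 / 380 ≈ 0.855 mm/yr.
B's length ≈ 0.855 × 654 = 559.2 mm.

559.2 mm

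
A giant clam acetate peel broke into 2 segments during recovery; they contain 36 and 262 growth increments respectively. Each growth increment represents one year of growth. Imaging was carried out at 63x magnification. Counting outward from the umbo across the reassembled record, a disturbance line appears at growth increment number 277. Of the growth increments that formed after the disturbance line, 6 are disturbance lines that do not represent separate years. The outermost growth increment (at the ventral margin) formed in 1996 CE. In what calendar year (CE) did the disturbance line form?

1981 CE

Total growth increments = 36 + 262 = 298.
298 − 277 = 21 growth increments lie beyond the disturbance line toward the ventral margin.
Excluding 6 false growth increments: 21 − 6 = 15.
Counting back 15 years from 1996 CE places the disturbance line in 1996 − 15 = 1981 CE.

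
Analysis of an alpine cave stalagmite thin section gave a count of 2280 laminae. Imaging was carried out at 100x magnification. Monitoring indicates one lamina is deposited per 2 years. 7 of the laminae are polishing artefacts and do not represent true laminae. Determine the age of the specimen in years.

4546 yr

Adjusted count: 2280 − 7 = 2273 laminae.
2273 laminae at 2 years each span 2273 × 2 = 4546 years.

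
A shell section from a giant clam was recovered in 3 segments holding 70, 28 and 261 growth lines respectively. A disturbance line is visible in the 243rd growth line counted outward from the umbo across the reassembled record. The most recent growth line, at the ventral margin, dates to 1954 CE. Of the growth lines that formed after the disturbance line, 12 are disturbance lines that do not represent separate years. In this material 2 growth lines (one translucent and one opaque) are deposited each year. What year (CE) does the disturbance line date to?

1902 CE

Total growth lines = 70 + 28 + 261 = 359.
359 − 243 = 116 growth lines lie beyond the disturbance line toward the ventral margin.
116 − 12 false = 104 true growth lines after the disturbance line.
104 growth lines at 2 per year is 104 / 2 = 52 years.
Counting back 52 years from 1954 CE places the disturbance line in 1954 − 52 = 1902 CE.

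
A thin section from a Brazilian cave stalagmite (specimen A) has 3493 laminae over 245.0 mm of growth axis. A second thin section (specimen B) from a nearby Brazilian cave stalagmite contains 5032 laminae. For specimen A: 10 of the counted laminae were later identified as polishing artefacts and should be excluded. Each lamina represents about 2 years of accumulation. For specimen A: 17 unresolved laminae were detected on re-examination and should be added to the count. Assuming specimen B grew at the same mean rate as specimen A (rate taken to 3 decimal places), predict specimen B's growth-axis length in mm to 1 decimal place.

Specimen A: true lamina count = 3493 − 10 + 17 = 3500.
Specimen A: 3500 laminae at 2 years each span 3500 × 2 = 7000 years.
A: Mean rate = 245.0 mm / 7000 years ≈ 0.035 mm per year.
Specimen B: at 2 years per lamina, 5032 × 2 = 10064 years. Length of B = 0.035 × 10064 = 352.2 mm.

352.2 mm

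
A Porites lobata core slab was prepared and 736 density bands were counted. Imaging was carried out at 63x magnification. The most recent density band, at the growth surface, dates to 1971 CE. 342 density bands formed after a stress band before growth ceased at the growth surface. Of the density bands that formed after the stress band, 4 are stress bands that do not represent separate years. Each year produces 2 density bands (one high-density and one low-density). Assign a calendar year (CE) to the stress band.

1802 CE

342 density bands post-date the stress band.
Excluding 4 false density bands: 342 − 4 = 338.
Dividing by 2 density bands per year: 338 / 2 = 169 years.
Counting back 169 years from 1971 CE places the stress band in 1971 − 169 = 1802 CE.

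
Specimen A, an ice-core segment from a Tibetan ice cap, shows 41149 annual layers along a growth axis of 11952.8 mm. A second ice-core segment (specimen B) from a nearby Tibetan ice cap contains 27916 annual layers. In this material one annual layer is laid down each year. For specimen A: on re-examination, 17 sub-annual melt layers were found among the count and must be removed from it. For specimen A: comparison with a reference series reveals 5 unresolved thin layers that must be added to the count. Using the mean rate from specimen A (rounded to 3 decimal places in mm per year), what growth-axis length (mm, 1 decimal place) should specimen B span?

8123.6 mm

Specimen A: true annual layer count = 41149 − 17 + 5 = 41137.
A: Extension rate ≈ 11952.8 / 41137 = 0.291 mm per year.
Length of B = 0.291 × 27916 = 8123.6 mm.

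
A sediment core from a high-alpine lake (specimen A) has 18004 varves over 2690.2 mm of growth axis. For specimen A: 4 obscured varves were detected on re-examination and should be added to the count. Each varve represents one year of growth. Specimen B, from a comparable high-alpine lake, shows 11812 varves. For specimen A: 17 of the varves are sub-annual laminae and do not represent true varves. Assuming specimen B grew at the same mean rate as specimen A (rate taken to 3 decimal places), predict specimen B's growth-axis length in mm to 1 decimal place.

Specimen A: adjusted count: 18004 − 17 + 4 = 17991 varves.
A: Extension rate ≈ 2690.2 / 17991 = 0.150 mm/yr.
B's length ≈ 0.150 × 11812 = 1771.8 mm.

1771.8 mm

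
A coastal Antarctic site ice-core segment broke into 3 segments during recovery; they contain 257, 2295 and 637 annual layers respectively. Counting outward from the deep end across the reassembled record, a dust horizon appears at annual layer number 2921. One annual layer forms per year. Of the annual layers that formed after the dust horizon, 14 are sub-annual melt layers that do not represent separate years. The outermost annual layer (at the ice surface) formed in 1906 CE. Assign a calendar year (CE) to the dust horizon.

Total annual layers = 257 + 2295 + 637 = 3189.
The dust horizon sits at annual layer 2921 from the deep end, so 3189 − 2921 = 268 annual layers formed after it.
Removing the 14 false annual layers leaves 268 − 14 = 254 true annual layers beyond the dust horizon.
Counting back 254 years from 1906 CE places the dust horizon in 1906 − 254 = 1652 CE.

1652 CE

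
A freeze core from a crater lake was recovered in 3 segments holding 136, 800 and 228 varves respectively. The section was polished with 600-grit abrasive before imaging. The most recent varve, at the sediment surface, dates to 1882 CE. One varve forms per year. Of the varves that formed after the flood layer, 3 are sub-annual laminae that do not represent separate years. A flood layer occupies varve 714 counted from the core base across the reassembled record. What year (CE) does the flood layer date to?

Total varves = 136 + 800 + 228 = 1164.
1164 − 714 = 450 varves lie beyond the flood layer toward the sediment surface.
Excluding 3 false varves: 450 − 3 = 447.
1882 − 447 = 1435 CE.

1435 CE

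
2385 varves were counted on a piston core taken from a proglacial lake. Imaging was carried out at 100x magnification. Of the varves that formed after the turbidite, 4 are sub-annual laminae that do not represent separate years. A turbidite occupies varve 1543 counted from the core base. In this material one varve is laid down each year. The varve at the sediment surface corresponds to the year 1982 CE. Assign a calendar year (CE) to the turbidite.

1144 CE

The turbidite sits at varve 1543 from the core base, so 2385 − 1543 = 842 varves formed after it.
Removing the 4 false varves leaves 842 − 4 = 838 true varves beyond the turbidite.
Counting back 838 years from 1982 CE places the turbidite in 1982 − 838 = 1144 CE.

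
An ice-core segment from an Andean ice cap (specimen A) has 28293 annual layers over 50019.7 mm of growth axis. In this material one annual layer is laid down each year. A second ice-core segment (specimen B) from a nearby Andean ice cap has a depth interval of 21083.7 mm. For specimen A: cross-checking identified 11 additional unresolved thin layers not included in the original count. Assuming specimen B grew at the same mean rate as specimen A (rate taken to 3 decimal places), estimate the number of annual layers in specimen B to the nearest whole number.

Specimen A: true annual layer count = 28293 + 11 = 28304.
A: 50019.7 mm over 28304 years gives 50019.7 / 28304 ≈ 1.767 mm/year.
B spans 21083.7 / 1.767 = 11931.92 years ≈ 11932 annual layers.

11932 annual layers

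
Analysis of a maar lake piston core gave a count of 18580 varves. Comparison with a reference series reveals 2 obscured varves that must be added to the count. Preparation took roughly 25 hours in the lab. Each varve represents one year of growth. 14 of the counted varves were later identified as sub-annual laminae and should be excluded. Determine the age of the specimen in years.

18568 yr

Correcting the raw count gives 18580 − 14 + 2 = 18568 true varves.
At one varve per year, that is 18568 years.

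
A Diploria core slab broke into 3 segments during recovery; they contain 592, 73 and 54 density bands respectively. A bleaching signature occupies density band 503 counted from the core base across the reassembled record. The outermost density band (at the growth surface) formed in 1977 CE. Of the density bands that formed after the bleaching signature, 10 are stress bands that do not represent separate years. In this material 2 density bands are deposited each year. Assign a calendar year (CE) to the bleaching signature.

Total density bands = 592 + 73 + 54 = 719.
The bleaching signature sits at density band 503 from the core base, so 719 − 503 = 216 density bands formed after it.
Excluding 10 false density bands: 216 − 10 = 206.
Dividing by 2 density bands per year: 206 / 2 = 103 years.
Counting back 103 years from 1977 CE places the bleaching signature in 1977 − 103 = 1874 CE.

1874 CE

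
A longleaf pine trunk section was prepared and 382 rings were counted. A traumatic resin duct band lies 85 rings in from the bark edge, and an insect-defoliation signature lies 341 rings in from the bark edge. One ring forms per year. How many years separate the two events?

256 years

The two markers are separated by 341 − 85 = 256 rings.
At one ring per year, 256 years elapsed between them.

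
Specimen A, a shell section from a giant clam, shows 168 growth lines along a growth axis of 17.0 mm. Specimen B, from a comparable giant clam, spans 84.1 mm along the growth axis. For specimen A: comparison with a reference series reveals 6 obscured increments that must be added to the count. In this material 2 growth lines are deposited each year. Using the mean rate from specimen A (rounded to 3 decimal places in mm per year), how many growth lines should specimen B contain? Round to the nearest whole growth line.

Specimen A: after corrections the count is 168 + 6 = 174 growth lines.
Specimen A: dividing by 2 growth lines per year: 174 / 2 = 87 years.
A: 17.0 mm over 87 years gives 17.0 / 87 ≈ 0.195 mm per year.
Specimen B: 84.1 mm / 0.195 mm per year = 431.28 years; at 2 growth lines per year that is 431.28 × 2 ≈ 863 growth lines.

863 growth lines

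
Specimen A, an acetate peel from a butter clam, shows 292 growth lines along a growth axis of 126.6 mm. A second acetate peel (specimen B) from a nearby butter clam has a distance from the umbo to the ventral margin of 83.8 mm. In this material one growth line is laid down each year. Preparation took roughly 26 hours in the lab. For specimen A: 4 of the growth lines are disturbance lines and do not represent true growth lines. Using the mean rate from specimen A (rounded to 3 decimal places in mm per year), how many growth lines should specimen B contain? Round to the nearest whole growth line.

Specimen A: adjusted count: 292 − 4 = 288 growth lines.
A: Extension rate ≈ 126.6 / 288 = 0.440 mm per year.
For B, 83.8 / 0.440 = 190.45 years ≈ 190 growth lines.

190 growth lines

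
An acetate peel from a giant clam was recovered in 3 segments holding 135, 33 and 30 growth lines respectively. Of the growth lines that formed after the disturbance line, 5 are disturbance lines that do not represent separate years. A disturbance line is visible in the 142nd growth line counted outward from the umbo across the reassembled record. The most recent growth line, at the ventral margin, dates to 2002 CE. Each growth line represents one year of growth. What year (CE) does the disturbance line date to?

1951 CE

Total growth lines = 135 + 33 + 30 = 198.
Between growth line 142 and the ventral margin there are 198 − 142 = 56 growth lines.
56 − 5 false = 51 true growth lines after the disturbance line.
The growth line at the ventral margin is 2002 CE, so the disturbance line dates to 2002 − 51 = 1951 CE.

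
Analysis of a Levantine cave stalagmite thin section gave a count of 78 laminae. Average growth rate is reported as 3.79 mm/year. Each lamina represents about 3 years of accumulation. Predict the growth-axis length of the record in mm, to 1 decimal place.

At 3 years per lamina, 78 × 3 = 234 years.
Predicted length = 3.79 mm/year × 234 years = 886.9 mm.

886.9 mm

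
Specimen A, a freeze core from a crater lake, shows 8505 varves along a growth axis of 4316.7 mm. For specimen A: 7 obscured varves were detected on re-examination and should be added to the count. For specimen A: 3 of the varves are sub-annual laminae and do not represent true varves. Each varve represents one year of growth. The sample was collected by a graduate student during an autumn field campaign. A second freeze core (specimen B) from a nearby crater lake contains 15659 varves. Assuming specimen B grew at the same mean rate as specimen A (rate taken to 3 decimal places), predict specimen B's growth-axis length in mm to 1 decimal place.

Specimen A: after corrections the count is 8505 − 3 + 7 = 8509 varves.
A: Mean rate = 4316.7 mm / 8509 years ≈ 0.507 mm/year.
B's length ≈ 0.507 × 15659 = 7939.1 mm.

7939.1 mm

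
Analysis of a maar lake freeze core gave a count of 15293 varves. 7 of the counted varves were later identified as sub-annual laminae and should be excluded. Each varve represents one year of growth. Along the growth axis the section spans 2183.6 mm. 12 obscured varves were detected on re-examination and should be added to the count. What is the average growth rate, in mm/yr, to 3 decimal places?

0.143 mm/yr

True varve count = 15293 − 7 + 12 = 15298.
2183.6 mm over 15298 years gives 2183.6 / 15298 ≈ 0.143 mm/yr.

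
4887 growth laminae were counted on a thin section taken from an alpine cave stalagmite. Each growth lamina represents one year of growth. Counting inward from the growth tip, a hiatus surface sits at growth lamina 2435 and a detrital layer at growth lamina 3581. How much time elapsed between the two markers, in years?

3581 − 2435 = 1146 growth laminae lie between the two events.
One growth lamina per year makes the interval 1146 years.

1146 yr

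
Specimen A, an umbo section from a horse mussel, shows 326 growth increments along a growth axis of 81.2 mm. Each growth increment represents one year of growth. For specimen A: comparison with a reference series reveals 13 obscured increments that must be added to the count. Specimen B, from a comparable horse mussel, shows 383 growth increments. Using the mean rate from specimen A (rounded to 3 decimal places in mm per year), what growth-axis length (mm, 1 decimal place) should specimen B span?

91.9 mm

Specimen A: correcting the raw count gives 326 + 13 = 339 true growth increments.
A: 81.2 mm over 339 years gives 81.2 / 339 ≈ 0.240 mm/year.
B's length ≈ 0.240 × 383 = 91.9 mm.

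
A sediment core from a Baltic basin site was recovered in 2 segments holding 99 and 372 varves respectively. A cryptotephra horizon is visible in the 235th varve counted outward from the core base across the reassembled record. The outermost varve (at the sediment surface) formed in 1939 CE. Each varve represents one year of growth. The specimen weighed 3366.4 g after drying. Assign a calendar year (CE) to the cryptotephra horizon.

1703 CE

Total varves = 99 + 372 = 471.
Between varve 235 and the sediment surface there are 471 − 235 = 236 varves.
1939 − 236 = 1703 CE.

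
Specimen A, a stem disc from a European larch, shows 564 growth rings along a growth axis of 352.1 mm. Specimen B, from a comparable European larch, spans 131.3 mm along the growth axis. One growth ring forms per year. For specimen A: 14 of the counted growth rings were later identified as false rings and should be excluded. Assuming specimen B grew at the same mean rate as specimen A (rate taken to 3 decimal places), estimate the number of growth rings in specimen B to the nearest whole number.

Specimen A: true growth ring count = 564 − 14 = 550.
A: Mean rate = 352.1 mm / 550 years ≈ 0.640 mm/yr.
Specimen B: 131.3 mm / 0.640 mm per year = 205.16 years ≈ 205 growth rings.

205 growth rings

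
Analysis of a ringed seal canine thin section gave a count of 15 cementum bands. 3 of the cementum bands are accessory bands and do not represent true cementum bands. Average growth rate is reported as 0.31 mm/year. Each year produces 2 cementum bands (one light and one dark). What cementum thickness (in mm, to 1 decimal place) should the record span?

1.9 mm

Adjusted count: 15 − 3 = 12 cementum bands.
With 2 cementum bands per year, 12 / 2 = 6 years.
Length ≈ 0.31 × 6 = 1.9 mm.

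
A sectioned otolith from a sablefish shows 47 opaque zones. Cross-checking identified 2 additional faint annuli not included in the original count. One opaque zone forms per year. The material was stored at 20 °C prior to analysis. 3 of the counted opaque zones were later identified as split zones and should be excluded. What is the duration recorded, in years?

Correcting the raw count gives 47 − 3 + 2 = 46 true opaque zones.
One opaque zone per year makes the duration 46 years.

46 yr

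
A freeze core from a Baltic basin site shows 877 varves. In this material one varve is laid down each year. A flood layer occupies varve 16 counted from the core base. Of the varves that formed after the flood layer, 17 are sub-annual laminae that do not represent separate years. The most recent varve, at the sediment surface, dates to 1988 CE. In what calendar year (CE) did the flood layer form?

1144 CE

Between varve 16 and the sediment surface there are 877 − 16 = 861 varves.
Removing the 17 false varves leaves 861 − 17 = 844 true varves beyond the flood layer.
The varve at the sediment surface is 1988 CE, so the flood layer dates to 1988 − 844 = 1144 CE.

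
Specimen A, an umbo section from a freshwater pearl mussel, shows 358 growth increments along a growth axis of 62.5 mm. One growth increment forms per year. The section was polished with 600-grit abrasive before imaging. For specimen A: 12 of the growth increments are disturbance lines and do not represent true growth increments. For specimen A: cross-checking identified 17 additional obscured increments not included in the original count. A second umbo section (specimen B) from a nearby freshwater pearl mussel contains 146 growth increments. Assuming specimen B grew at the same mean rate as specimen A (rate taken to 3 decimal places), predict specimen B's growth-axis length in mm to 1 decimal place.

25.1 mm

Specimen A: after corrections the count is 358 − 12 + 17 = 363 growth increments.
A: Extension rate ≈ 62.5 / 363 = 0.172 mm per year.
For B, 0.172 mm/year × 146 years = 25.1 mm.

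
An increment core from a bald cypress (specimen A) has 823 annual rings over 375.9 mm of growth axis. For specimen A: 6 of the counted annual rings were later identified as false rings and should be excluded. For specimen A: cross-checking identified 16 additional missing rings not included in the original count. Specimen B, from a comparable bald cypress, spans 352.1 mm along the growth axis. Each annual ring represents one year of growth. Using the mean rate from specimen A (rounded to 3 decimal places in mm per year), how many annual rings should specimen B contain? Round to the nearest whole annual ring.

Specimen A: adjusted count: 823 − 6 + 16 = 833 annual rings.
A: Mean rate = 375.9 mm / 833 years ≈ 0.451 mm/yr.
For B, 352.1 / 0.451 = 780.71 years ≈ 781 annual rings.

781 annual rings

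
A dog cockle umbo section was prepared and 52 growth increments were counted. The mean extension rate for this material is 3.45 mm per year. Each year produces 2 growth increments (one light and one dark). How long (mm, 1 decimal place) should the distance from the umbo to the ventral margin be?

With 2 growth increments per year, 52 / 2 = 26 years.
Length ≈ 3.45 × 26 = 89.7 mm.

89.7 mm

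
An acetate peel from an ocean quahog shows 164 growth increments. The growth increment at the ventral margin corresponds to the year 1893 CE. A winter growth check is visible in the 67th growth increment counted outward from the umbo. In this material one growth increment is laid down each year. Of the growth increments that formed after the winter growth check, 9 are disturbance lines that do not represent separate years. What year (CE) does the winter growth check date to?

Between growth increment 67 and the ventral margin there are 164 − 67 = 97 growth increments.
Excluding 9 false growth increments: 97 − 9 = 88.
1893 − 88 = 1805 CE.

1805 CE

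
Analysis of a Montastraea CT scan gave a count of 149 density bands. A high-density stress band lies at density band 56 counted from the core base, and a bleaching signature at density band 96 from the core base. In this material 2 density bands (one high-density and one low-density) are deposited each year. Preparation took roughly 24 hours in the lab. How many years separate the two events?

20 years

96 − 56 = 40 density bands lie between the two events.
With 2 density bands per year, 40 / 2 = 20 years.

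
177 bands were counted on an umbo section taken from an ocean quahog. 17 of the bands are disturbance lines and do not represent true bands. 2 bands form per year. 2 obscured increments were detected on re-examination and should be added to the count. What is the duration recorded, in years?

81 yr

After corrections the count is 177 − 17 + 2 = 162 bands.
162 bands at 2 per year is 162 / 2 = 81 years.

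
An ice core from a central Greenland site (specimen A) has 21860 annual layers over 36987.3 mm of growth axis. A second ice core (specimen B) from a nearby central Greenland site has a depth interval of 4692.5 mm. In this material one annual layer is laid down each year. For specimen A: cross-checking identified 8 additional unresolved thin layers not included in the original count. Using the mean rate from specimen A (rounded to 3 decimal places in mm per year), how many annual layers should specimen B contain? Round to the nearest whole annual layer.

2775 annual layers

Specimen A: after corrections the count is 21860 + 8 = 21868 annual layers.
A: 36987.3 mm over 21868 years gives 36987.3 / 21868 ≈ 1.691 mm/year.
For B, 4692.5 / 1.691 = 2774.99 years ≈ 2775 annual layers.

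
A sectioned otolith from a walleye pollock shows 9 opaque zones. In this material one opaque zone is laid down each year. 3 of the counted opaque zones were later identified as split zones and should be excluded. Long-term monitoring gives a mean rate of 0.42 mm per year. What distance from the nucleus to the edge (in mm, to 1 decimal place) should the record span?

2.5 mm

After corrections the count is 9 − 3 = 6 opaque zones.
Predicted length = 0.42 mm/year × 6 years = 2.5 mm.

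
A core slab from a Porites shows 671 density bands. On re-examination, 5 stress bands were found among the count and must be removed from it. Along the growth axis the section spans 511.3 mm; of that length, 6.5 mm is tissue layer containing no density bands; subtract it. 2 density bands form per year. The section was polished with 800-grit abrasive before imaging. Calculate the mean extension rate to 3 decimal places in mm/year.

After corrections the count is 671 − 5 = 666 density bands.
With 2 density bands per year, 666 / 2 = 333 years.
Net length = 511.3 − 6.5 = 504.8 mm.
Extension rate ≈ 504.8 / 333 = 1.516 mm/year.

1.516 mm/year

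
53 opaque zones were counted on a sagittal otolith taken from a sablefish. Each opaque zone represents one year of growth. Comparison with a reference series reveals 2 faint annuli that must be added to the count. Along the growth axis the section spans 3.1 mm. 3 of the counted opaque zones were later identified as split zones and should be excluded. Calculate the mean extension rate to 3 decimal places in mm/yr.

0.060 mm/yr

After corrections the count is 53 − 3 + 2 = 52 opaque zones.
Mean rate = 3.1 mm / 52 years ≈ 0.060 mm/yr.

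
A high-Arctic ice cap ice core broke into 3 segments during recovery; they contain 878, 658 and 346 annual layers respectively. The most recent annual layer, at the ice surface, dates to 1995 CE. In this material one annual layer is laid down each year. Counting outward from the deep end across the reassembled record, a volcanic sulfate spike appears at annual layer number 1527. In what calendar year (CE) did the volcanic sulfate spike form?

1640 CE

Total annual layers = 878 + 658 + 346 = 1882.
The volcanic sulfate spike sits at annual layer 1527 from the deep end, so 1882 − 1527 = 355 annual layers formed after it.
The annual layer at the ice surface is 1995 CE, so the volcanic sulfate spike dates to 1995 − 355 = 1640 CE.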